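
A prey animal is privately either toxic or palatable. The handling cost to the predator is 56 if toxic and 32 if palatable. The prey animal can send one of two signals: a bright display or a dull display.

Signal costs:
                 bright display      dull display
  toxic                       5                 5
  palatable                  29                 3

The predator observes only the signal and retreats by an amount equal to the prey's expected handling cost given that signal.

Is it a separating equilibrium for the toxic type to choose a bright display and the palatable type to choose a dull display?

Yes

Under separation the predator infers type exactly: bright display → toxic (pays 56), dull display → palatable (pays 32).
Toxic: bright display gives 56 − 5 = 51; dull display gives 32 − 5 = 27. No deviation. ✓
Palatable: dull display gives 32 − 3 = 29; bright display gives 56 − 29 = 27. No deviation. ✓
Neither type gains from mimicking the other.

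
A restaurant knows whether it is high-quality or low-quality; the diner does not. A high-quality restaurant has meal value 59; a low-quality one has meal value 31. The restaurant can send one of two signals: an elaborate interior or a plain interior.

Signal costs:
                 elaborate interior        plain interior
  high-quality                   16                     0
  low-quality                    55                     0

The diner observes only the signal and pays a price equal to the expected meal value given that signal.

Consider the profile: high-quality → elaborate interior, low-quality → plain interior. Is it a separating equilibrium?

Yes

If types separate, elaborate interior earns payment 59 and plain interior earns 31.
High-quality: elaborate interior gives 59 − 16 = 43; plain interior gives 31 − 0 = 31. No deviation. ✓
Low-quality: plain interior gives 31 − 0 = 31; elaborate interior gives 59 − 55 = 4. No deviation. ✓
Neither type gains from mimicking the other.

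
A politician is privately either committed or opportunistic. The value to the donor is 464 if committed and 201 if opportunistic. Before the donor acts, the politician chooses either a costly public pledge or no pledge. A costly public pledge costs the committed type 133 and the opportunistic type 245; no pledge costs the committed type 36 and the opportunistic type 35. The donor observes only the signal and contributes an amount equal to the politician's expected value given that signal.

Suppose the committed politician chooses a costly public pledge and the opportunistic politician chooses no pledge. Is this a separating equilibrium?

No

If types separate, pledge earns payment 464 and no pledge earns 201.
Committed: pledge gives 464 − 133 = 331; no pledge gives 201 − 36 = 165. No deviation. ✓
Opportunistic: no pledge gives 201 − 35 = 166; pledge gives 464 − 245 = 219. Would deviate. ✗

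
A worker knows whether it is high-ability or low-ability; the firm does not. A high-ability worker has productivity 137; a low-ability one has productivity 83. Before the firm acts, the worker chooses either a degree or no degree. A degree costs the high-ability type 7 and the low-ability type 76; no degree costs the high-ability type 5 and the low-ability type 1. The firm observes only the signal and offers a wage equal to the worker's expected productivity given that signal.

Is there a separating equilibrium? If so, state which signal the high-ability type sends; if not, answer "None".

degree

Try high-ability → degree, low-ability → no degree:
  Under separation the firm infers type exactly: degree → high-ability (pays 137), no degree → low-ability (pays 83).
  High-ability: degree gives 137 − 7 = 130; no degree gives 83 − 5 = 78. No deviation. ✓
  Low-ability: no degree gives 83 − 1 = 82; degree gives 137 − 76 = 61. No deviation. ✓
Both hold — the high-ability type sends degree.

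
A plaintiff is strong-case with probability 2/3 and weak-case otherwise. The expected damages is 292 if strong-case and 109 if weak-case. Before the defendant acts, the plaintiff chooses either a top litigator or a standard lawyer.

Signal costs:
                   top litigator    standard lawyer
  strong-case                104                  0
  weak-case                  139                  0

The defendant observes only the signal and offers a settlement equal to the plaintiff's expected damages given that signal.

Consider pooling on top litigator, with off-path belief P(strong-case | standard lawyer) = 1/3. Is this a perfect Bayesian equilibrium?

At the pooled signal (top litigator) the defendant holds the prior 2/3 and pays 2/3·292 + 1/3·109 = 231. Off-path (standard lawyer) belief 1/3 gives 1/3·292 + 2/3·109 = 170.
Strong-case: top litigator gives 231 − 104 = 127; standard lawyer gives 170 − 0 = 170. Deviates. ✗
Weak-case: top litigator gives 231 − 139 = 92; standard lawyer gives 170 − 0 = 170. Deviates. ✗

No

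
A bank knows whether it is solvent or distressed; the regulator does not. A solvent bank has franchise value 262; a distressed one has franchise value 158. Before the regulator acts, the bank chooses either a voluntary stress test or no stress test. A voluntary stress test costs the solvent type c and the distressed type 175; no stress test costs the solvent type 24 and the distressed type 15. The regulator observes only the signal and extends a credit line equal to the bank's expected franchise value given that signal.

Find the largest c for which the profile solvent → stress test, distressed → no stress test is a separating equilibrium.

Under separation: stress test → solvent (pays 262); no stress test → distressed (pays 158).
Distressed: 158 − 15 = 143 ≥ 262 − 175 = 87. Holds regardless of c. ✓
Solvent: 262 − c ≥ 158 − 24, so c ≤ 262 − 134 = 128.

128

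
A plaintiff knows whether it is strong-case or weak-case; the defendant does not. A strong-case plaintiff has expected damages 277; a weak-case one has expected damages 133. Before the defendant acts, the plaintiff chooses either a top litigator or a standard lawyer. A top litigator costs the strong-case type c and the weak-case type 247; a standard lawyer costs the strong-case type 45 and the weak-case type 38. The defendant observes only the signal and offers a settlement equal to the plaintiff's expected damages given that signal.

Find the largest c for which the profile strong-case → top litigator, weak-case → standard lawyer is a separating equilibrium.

189

Under separation: top litigator → strong-case (pays 277); standard lawyer → weak-case (pays 133).
Weak-case: 133 − 38 = 95 ≥ 277 − 247 = 30. Holds regardless of c. ✓
Strong-case: 277 − c ≥ 133 − 45, so c ≤ 277 − 88 = 189.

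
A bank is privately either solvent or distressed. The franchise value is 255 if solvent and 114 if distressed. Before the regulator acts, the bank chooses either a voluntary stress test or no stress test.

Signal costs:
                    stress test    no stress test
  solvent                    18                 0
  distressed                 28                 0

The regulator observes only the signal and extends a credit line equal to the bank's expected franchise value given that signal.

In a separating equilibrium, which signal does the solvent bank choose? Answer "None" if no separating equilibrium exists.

Try solvent → stress test, distressed → no stress test:
  Under separation the regulator infers type exactly: stress test → solvent (pays 255), no stress test → distressed (pays 114).
  Solvent: stress test gives 255 − 18 = 237; no stress test gives 114 − 0 = 114. No deviation. ✓
  Distressed: no stress test gives 114 − 0 = 114; stress test gives 255 − 28 = 227. Would deviate. ✗
Try solvent → no stress test, distressed → stress test:
  Under separation the regulator infers type exactly: no stress test → solvent (pays 255), stress test → distressed (pays 114).
  Solvent: no stress test gives 255 − 0 = 255; stress test gives 114 − 18 = 96. No deviation. ✓
  Distressed: stress test gives 114 − 28 = 86; no stress test gives 255 − 0 = 255. Would deviate. ✗
Neither assignment is incentive-compatible.

None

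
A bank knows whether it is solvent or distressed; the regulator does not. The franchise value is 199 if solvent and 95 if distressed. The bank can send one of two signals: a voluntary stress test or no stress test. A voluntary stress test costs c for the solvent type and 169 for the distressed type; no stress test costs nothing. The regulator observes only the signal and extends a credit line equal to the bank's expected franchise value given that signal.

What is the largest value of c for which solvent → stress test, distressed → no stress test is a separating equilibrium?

104

Under separation: stress test → solvent (pays 199); no stress test → distressed (pays 95).
Distressed: 95 − 0 = 95 ≥ 199 − 169 = 30. Holds regardless of c. ✓
Solvent: 199 − c ≥ 95 − 0, so c ≤ 199 − 95 = 104.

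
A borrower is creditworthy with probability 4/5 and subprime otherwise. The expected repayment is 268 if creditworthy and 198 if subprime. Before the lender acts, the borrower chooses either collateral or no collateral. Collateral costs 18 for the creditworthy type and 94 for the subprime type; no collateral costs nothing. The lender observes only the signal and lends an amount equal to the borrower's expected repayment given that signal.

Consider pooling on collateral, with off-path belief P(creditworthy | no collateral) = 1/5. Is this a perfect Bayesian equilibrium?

At the pooled signal (collateral) the lender holds the prior 4/5 and pays 4/5·268 + 1/5·198 = 254. Off-path (no collateral) belief 1/5 gives 1/5·268 + 4/5·198 = 212.
Creditworthy: collateral gives 254 − 18 = 236; no collateral gives 212 − 0 = 212. Stays. ✓
Subprime: collateral gives 254 − 94 = 160; no collateral gives 212 − 0 = 212. Deviates. ✗

No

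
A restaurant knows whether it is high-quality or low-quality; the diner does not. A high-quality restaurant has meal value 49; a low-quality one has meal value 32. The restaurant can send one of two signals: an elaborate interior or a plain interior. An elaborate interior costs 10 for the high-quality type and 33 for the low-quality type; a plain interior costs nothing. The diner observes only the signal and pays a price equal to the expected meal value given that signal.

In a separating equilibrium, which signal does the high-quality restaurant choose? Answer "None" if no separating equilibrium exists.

Try high-quality → elaborate interior, low-quality → plain interior:
  Under separation the diner infers type exactly: elaborate interior → high-quality (pays 49), plain interior → low-quality (pays 32).
  High-quality: elaborate interior gives 49 − 10 = 39; plain interior gives 32 − 0 = 32. No deviation. ✓
  Low-quality: plain interior gives 32 − 0 = 32; elaborate interior gives 49 − 33 = 16. No deviation. ✓
Both hold — the high-quality type sends elaborate interior.

elaborate interior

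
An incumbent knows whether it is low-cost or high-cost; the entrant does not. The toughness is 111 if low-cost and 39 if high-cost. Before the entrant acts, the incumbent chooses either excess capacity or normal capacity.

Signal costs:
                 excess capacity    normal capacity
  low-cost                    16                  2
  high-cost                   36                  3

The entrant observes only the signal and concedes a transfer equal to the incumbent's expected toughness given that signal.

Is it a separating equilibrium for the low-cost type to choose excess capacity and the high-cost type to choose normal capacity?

If types separate, excess capacity earns payment 111 and normal capacity earns 39.
Low-cost: excess capacity gives 111 − 16 = 95; normal capacity gives 39 − 2 = 37. No deviation. ✓
High-cost: normal capacity gives 39 − 3 = 36; excess capacity gives 111 − 36 = 75. Would deviate. ✗

No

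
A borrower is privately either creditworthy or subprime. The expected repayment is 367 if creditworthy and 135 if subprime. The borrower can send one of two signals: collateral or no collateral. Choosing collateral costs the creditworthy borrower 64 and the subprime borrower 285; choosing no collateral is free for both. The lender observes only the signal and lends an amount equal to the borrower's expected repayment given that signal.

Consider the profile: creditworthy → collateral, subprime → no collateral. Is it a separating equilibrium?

Under separation the lender infers type exactly: collateral → creditworthy (pays 367), no collateral → subprime (pays 135).
Creditworthy: collateral gives 367 − 64 = 303; no collateral gives 135 − 0 = 135. No deviation. ✓
Subprime: no collateral gives 135 − 0 = 135; collateral gives 367 − 285 = 82. No deviation. ✓
Both incentive constraints hold.

Yes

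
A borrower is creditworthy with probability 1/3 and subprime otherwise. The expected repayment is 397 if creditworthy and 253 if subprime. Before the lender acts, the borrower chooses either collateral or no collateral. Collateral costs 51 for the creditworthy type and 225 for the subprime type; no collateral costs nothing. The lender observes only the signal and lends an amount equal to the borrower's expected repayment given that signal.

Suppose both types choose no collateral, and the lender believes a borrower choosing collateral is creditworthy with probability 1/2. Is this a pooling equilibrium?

At the pooled signal (no collateral) the lender holds the prior 1/3 and pays 1/3·397 + 2/3·253 = 301. Off-path (collateral) belief 1/2 gives 1/2·397 + 1/2·253 = 325.
Creditworthy: no collateral gives 301 − 0 = 301; collateral gives 325 − 51 = 274. Stays. ✓
Subprime: no collateral gives 301 − 0 = 301; collateral gives 325 − 225 = 100. Stays. ✓

Yes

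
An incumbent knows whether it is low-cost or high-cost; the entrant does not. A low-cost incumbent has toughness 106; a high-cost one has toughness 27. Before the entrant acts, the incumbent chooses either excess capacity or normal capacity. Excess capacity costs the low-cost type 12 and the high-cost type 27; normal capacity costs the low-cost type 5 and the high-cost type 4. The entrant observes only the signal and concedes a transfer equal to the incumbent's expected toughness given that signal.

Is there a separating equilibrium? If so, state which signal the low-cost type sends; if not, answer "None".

Try low-cost → excess capacity, high-cost → normal capacity:
  Under separation the entrant infers type exactly: excess capacity → low-cost (pays 106), normal capacity → high-cost (pays 27).
  Low-cost: excess capacity gives 106 − 12 = 94; normal capacity gives 27 − 5 = 22. No deviation. ✓
  High-cost: normal capacity gives 27 − 4 = 23; excess capacity gives 106 − 27 = 79. Would deviate. ✗
Try low-cost → normal capacity, high-cost → excess capacity:
  Under separation the entrant infers type exactly: normal capacity → low-cost (pays 106), excess capacity → high-cost (pays 27).
  Low-cost: normal capacity gives 106 − 5 = 101; excess capacity gives 27 − 12 = 15. No deviation. ✓
  High-cost: excess capacity gives 27 − 27 = 0; normal capacity gives 106 − 4 = 102. Would deviate. ✗
Neither assignment is incentive-compatible.

None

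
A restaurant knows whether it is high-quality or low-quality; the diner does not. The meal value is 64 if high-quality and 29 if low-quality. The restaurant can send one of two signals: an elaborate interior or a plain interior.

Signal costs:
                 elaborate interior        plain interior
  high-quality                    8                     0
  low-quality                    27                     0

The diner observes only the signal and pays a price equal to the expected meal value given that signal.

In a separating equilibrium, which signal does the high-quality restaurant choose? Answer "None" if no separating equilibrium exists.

Try high-quality → elaborate interior, low-quality → plain interior:
  If types separate, elaborate interior earns payment 64 and plain interior earns 29.
  High-quality: elaborate interior gives 64 − 8 = 56; plain interior gives 29 − 0 = 29. No deviation. ✓
  Low-quality: plain interior gives 29 − 0 = 29; elaborate interior gives 64 − 27 = 37. Would deviate. ✗
Try high-quality → plain interior, low-quality → elaborate interior:
  If types separate, plain interior earns payment 64 and elaborate interior earns 29.
  High-quality: plain interior gives 64 − 0 = 64; elaborate interior gives 29 − 8 = 21. No deviation. ✓
  Low-quality: elaborate interior gives 29 − 27 = 2; plain interior gives 64 − 0 = 64. Would deviate. ✗
Neither assignment is incentive-compatible.

None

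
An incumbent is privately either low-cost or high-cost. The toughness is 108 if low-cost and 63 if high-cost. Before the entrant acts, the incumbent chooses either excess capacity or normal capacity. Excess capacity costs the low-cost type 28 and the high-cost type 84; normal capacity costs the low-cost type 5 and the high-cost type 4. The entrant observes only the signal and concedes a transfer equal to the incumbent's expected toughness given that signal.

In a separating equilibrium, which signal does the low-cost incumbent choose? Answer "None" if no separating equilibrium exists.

excess capacity

Try low-cost → excess capacity, high-cost → normal capacity:
  Under separation the entrant infers type exactly: excess capacity → low-cost (pays 108), normal capacity → high-cost (pays 63).
  Low-cost: excess capacity gives 108 − 28 = 80; normal capacity gives 63 − 5 = 58. No deviation. ✓
  High-cost: normal capacity gives 63 − 4 = 59; excess capacity gives 108 − 84 = 24. No deviation. ✓
Both hold — the low-cost type sends excess capacity.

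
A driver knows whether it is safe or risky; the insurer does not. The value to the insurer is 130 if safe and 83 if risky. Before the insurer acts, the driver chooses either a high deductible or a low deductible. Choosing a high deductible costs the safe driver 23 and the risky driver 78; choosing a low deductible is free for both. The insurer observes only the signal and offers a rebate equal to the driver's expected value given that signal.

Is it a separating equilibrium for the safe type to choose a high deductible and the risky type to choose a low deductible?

If types separate, high deductible earns payment 130 and low deductible earns 83.
Safe: high deductible gives 130 − 23 = 107; low deductible gives 83 − 0 = 83. No deviation. ✓
Risky: low deductible gives 83 − 0 = 83; high deductible gives 130 − 78 = 52. No deviation. ✓
Both incentive constraints hold.

Yes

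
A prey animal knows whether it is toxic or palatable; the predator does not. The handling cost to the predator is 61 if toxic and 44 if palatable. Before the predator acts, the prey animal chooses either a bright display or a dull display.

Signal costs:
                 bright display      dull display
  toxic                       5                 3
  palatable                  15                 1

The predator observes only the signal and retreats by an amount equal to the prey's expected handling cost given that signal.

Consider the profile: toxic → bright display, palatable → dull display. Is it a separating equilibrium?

No

Under separation the predator infers type exactly: bright display → toxic (pays 61), dull display → palatable (pays 44).
Toxic: bright display gives 61 − 5 = 56; dull display gives 44 − 3 = 41. No deviation. ✓
Palatable: dull display gives 44 − 1 = 43; bright display gives 61 − 15 = 46. Would deviate. ✗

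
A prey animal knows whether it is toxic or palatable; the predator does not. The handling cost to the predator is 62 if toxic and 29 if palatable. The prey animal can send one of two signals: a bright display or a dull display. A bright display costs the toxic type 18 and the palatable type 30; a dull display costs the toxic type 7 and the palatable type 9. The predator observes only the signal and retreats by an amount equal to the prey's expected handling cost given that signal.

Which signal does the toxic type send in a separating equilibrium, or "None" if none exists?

None

Try toxic → bright display, palatable → dull display:
  If types separate, bright display earns payment 62 and dull display earns 29.
  Toxic: bright display gives 62 − 18 = 44; dull display gives 29 − 7 = 22. No deviation. ✓
  Palatable: dull display gives 29 − 9 = 20; bright display gives 62 − 30 = 32. Would deviate. ✗
Try toxic → dull display, palatable → bright display:
  If types separate, dull display earns payment 62 and bright display earns 29.
  Toxic: dull display gives 62 − 7 = 55; bright display gives 29 − 18 = 11. No deviation. ✓
  Palatable: bright display gives 29 − 30 = -1; dull display gives 62 − 9 = 53. Would deviate. ✗
Neither assignment is incentive-compatible.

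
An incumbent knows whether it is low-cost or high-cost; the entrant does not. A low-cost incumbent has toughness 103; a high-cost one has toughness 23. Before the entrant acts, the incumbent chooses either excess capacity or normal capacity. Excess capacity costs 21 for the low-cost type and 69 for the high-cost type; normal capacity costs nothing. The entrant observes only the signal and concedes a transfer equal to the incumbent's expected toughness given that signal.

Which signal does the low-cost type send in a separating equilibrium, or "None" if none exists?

None

Try low-cost → excess capacity, high-cost → normal capacity:
  If types separate, excess capacity earns payment 103 and normal capacity earns 23.
  Low-cost: excess capacity gives 103 − 21 = 82; normal capacity gives 23 − 0 = 23. No deviation. ✓
  High-cost: normal capacity gives 23 − 0 = 23; excess capacity gives 103 − 69 = 34. Would deviate. ✗
Try low-cost → normal capacity, high-cost → excess capacity:
  If types separate, normal capacity earns payment 103 and excess capacity earns 23.
  Low-cost: normal capacity gives 103 − 0 = 103; excess capacity gives 23 − 21 = 2. No deviation. ✓
  High-cost: excess capacity gives 23 − 69 = -46; normal capacity gives 103 − 0 = 103. Would deviate. ✗
Neither assignment is incentive-compatible.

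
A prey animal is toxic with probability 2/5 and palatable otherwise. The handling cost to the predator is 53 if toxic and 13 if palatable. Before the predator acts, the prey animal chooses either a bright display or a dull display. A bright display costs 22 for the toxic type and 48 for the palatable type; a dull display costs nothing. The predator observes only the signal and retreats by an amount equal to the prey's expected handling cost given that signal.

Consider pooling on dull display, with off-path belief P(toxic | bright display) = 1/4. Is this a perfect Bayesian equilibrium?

At the pooled signal (dull display) the predator holds the prior 2/5 and pays 2/5·53 + 3/5·13 = 29. Off-path (bright display) belief 1/4 gives 1/4·53 + 3/4·13 = 23.
Toxic: dull display gives 29 − 0 = 29; bright display gives 23 − 22 = 1. Stays. ✓
Palatable: dull display gives 29 − 0 = 29; bright display gives 23 − 48 = -25. Stays. ✓

Yes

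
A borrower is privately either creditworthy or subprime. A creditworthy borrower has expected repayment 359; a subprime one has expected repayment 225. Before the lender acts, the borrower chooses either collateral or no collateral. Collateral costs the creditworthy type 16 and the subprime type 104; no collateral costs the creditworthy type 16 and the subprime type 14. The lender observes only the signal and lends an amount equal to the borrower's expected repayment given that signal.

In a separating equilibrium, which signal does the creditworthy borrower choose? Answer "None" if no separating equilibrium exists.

None

Try creditworthy → collateral, subprime → no collateral:
  Under separation the lender infers type exactly: collateral → creditworthy (pays 359), no collateral → subprime (pays 225).
  Creditworthy: collateral gives 359 − 16 = 343; no collateral gives 225 − 16 = 209. No deviation. ✓
  Subprime: no collateral gives 225 − 14 = 211; collateral gives 359 − 104 = 255. Would deviate. ✗
Try creditworthy → no collateral, subprime → collateral:
  Under separation the lender infers type exactly: no collateral → creditworthy (pays 359), collateral → subprime (pays 225).
  Creditworthy: no collateral gives 359 − 16 = 343; collateral gives 225 − 16 = 209. No deviation. ✓
  Subprime: collateral gives 225 − 104 = 121; no collateral gives 359 − 14 = 345. Would deviate. ✗
Neither assignment is incentive-compatible.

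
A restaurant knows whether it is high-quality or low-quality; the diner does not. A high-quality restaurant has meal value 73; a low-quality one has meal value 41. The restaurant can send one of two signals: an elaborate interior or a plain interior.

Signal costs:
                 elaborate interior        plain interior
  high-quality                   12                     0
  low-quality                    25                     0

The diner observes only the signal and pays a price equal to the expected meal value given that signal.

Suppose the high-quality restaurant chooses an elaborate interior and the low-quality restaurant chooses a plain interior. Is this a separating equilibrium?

If types separate, elaborate interior earns payment 73 and plain interior earns 41.
High-quality: elaborate interior gives 73 − 12 = 61; plain interior gives 41 − 0 = 41. No deviation. ✓
Low-quality: plain interior gives 41 − 0 = 41; elaborate interior gives 73 − 25 = 48. Would deviate. ✗

No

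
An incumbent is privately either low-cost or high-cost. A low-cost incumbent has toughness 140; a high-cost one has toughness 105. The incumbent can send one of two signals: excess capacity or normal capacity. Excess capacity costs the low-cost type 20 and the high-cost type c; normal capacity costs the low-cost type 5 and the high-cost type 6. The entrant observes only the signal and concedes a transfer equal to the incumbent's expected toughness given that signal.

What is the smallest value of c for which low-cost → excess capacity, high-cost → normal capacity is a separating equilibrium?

41

Under separation: excess capacity → low-cost (pays 140); normal capacity → high-cost (pays 105).
Low-cost: 140 − 20 = 120 ≥ 105 − 5 = 100. Holds regardless of c. ✓
High-cost: 105 − 6 ≥ 140 − c, so c ≥ 140 − 99 = 41.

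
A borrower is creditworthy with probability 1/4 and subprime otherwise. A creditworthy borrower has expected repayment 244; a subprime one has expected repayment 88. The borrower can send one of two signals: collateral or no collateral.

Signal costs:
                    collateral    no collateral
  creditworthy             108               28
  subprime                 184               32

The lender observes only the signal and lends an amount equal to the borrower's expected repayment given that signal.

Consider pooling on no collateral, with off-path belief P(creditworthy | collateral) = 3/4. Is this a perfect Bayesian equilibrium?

On the equilibrium path (no collateral) the lender holds the prior 1/4 and pays 1/4·244 + 3/4·88 = 127. Off-path (collateral) belief 3/4 gives 3/4·244 + 1/4·88 = 205.
Creditworthy: no collateral gives 127 − 28 = 99; collateral gives 205 − 108 = 97. Stays. ✓
Subprime: no collateral gives 127 − 32 = 95; collateral gives 205 − 184 = 21. Stays. ✓
Beliefs are Bayes-consistent on-path and both types best-respond.

Yes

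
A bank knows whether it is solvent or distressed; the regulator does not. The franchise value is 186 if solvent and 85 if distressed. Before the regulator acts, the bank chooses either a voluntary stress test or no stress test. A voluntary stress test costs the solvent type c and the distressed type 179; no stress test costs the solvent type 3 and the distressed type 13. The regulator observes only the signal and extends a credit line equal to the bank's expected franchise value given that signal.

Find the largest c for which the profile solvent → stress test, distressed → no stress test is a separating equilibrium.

104

Under separation: stress test → solvent (pays 186); no stress test → distressed (pays 85).
Distressed: 85 − 13 = 72 ≥ 186 − 179 = 7. Holds regardless of c. ✓
Solvent: 186 − c ≥ 85 − 3, so c ≤ 186 − 82 = 104.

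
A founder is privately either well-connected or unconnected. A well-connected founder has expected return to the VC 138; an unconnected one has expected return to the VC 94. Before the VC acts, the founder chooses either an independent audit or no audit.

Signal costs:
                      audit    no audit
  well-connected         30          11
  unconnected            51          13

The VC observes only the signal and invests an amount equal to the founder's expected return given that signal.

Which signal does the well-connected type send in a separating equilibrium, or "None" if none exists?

Try well-connected → audit, unconnected → no audit:
  If types separate, audit earns payment 138 and no audit earns 94.
  Well-connected: audit gives 138 − 30 = 108; no audit gives 94 − 11 = 83. No deviation. ✓
  Unconnected: no audit gives 94 − 13 = 81; audit gives 138 − 51 = 87. Would deviate. ✗
Try well-connected → no audit, unconnected → audit:
  If types separate, no audit earns payment 138 and audit earns 94.
  Well-connected: no audit gives 138 − 11 = 127; audit gives 94 − 30 = 64. No deviation. ✓
  Unconnected: audit gives 94 − 51 = 43; no audit gives 138 − 13 = 125. Would deviate. ✗
Neither assignment is incentive-compatible.

None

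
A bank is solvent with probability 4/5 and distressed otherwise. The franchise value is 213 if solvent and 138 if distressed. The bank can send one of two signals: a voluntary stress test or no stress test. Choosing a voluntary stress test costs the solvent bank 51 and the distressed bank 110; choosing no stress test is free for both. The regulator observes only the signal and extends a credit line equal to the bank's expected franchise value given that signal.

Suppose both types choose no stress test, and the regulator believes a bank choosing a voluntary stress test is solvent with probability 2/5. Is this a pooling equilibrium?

Yes

On the equilibrium path (no stress test) the regulator holds the prior 4/5 and pays 4/5·213 + 1/5·138 = 198. Off-path (stress test) belief 2/5 gives 2/5·213 + 3/5·138 = 168.
Solvent: no stress test gives 198 − 0 = 198; stress test gives 168 − 51 = 117. Stays. ✓
Distressed: no stress test gives 198 − 0 = 198; stress test gives 168 − 110 = 58. Stays. ✓
Beliefs are Bayes-consistent on-path and both types best-respond.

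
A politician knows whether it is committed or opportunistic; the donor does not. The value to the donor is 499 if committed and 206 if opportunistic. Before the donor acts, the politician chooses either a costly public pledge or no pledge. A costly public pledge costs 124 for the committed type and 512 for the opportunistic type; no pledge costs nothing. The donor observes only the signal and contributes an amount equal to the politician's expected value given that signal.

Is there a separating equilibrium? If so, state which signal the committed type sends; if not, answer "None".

Try committed → pledge, opportunistic → no pledge:
  If types separate, pledge earns payment 499 and no pledge earns 206.
  Committed: pledge gives 499 − 124 = 375; no pledge gives 206 − 0 = 206. No deviation. ✓
  Opportunistic: no pledge gives 206 − 0 = 206; pledge gives 499 − 512 = -13. No deviation. ✓
Both hold — the committed type sends pledge.

pledge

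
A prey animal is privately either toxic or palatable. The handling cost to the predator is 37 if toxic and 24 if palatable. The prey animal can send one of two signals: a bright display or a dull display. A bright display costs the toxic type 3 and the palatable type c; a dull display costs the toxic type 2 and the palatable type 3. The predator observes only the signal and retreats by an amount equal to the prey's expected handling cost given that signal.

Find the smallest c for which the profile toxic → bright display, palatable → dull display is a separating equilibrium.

Under separation: bright display → toxic (pays 37); dull display → palatable (pays 24).
Toxic: 37 − 3 = 34 ≥ 24 − 2 = 22. Holds regardless of c. ✓
Palatable: 24 − 3 ≥ 37 − c, so c ≥ 37 − 21 = 16.

16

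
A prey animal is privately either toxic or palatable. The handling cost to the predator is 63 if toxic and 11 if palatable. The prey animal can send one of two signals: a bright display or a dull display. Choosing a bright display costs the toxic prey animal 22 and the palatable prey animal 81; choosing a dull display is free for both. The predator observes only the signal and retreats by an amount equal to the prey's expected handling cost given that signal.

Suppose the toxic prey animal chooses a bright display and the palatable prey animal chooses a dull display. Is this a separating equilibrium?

Yes

If types separate, bright display earns payment 63 and dull display earns 11.
Toxic: bright display gives 63 − 22 = 41; dull display gives 11 − 0 = 11. No deviation. ✓
Palatable: dull display gives 11 − 0 = 11; bright display gives 63 − 81 = -18. No deviation. ✓
Neither type gains from mimicking the other.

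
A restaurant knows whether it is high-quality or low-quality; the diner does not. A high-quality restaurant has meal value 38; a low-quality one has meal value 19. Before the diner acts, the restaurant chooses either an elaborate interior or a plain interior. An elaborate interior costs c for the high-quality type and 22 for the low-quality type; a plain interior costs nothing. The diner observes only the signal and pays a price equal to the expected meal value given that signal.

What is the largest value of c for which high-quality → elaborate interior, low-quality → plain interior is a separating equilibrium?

19

Under separation: elaborate interior → high-quality (pays 38); plain interior → low-quality (pays 19).
Low-quality: 19 − 0 = 19 ≥ 38 − 22 = 16. Holds regardless of c. ✓
High-quality: 38 − c ≥ 19 − 0, so c ≤ 38 − 19 = 19.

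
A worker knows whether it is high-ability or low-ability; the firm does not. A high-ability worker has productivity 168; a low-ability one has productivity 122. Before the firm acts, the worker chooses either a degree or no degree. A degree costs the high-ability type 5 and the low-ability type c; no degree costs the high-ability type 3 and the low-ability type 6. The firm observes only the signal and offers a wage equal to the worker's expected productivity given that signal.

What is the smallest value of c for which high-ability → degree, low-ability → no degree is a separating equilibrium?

52

Under separation: degree → high-ability (pays 168); no degree → low-ability (pays 122).
High-ability: 168 − 5 = 163 ≥ 122 − 3 = 119. Holds regardless of c. ✓
Low-ability: 122 − 6 ≥ 168 − c, so c ≥ 168 − 116 = 52.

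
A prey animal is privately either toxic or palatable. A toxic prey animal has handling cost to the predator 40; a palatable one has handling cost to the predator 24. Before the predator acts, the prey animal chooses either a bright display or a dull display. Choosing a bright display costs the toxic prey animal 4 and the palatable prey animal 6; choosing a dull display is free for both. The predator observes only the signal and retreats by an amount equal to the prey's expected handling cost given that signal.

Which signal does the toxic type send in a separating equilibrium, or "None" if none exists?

None

Try toxic → bright display, palatable → dull display:
  Under separation the predator infers type exactly: bright display → toxic (pays 40), dull display → palatable (pays 24).
  Toxic: bright display gives 40 − 4 = 36; dull display gives 24 − 0 = 24. No deviation. ✓
  Palatable: dull display gives 24 − 0 = 24; bright display gives 40 − 6 = 34. Would deviate. ✗
Try toxic → dull display, palatable → bright display:
  Under separation the predator infers type exactly: dull display → toxic (pays 40), bright display → palatable (pays 24).
  Toxic: dull display gives 40 − 0 = 40; bright display gives 24 − 4 = 20. No deviation. ✓
  Palatable: bright display gives 24 − 6 = 18; dull display gives 40 − 0 = 40. Would deviate. ✗
Neither assignment is incentive-compatible.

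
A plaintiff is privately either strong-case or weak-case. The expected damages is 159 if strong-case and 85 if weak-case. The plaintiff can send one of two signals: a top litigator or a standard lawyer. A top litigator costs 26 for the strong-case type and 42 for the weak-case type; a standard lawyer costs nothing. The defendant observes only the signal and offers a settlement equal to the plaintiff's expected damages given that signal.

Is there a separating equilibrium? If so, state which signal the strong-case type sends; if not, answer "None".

None

Try strong-case → top litigator, weak-case → standard lawyer:
  If types separate, top litigator earns payment 159 and standard lawyer earns 85.
  Strong-case: top litigator gives 159 − 26 = 133; standard lawyer gives 85 − 0 = 85. No deviation. ✓
  Weak-case: standard lawyer gives 85 − 0 = 85; top litigator gives 159 − 42 = 117. Would deviate. ✗
Try strong-case → standard lawyer, weak-case → top litigator:
  If types separate, standard lawyer earns payment 159 and top litigator earns 85.
  Strong-case: standard lawyer gives 159 − 0 = 159; top litigator gives 85 − 26 = 59. No deviation. ✓
  Weak-case: top litigator gives 85 − 42 = 43; standard lawyer gives 159 − 0 = 159. Would deviate. ✗
Neither assignment is incentive-compatible.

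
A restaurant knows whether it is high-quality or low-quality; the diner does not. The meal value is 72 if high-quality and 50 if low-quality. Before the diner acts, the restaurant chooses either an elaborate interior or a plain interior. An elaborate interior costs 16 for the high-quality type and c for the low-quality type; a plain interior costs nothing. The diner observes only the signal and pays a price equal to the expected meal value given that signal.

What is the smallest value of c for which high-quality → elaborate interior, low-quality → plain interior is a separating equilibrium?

22

Under separation: elaborate interior → high-quality (pays 72); plain interior → low-quality (pays 50).
High-quality: 72 − 16 = 56 ≥ 50 − 0 = 50. Holds regardless of c. ✓
Low-quality: 50 − 0 ≥ 72 − c, so c ≥ 72 − 50 = 22.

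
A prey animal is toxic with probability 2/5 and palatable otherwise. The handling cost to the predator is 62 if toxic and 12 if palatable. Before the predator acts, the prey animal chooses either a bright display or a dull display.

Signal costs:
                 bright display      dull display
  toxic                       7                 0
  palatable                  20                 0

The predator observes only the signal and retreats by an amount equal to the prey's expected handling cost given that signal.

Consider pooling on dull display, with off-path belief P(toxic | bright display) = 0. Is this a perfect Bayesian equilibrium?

On the equilibrium path (dull display) the predator holds the prior 2/5 and pays 2/5·62 + 3/5·12 = 32. Off-path (bright display) belief 0 gives 0·62 + 1·12 = 12.
Toxic: dull display gives 32 − 0 = 32; bright display gives 12 − 7 = 5. Stays. ✓
Palatable: dull display gives 32 − 0 = 32; bright display gives 12 − 20 = -8. Stays. ✓
Beliefs are Bayes-consistent on-path and both types best-respond.

Yes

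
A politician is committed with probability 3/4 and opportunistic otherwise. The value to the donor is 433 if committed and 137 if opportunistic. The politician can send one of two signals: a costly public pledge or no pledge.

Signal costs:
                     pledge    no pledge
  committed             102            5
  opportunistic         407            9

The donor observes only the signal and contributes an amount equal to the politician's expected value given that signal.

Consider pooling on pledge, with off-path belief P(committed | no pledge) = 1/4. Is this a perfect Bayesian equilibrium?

At the pooled signal (pledge) the donor holds the prior 3/4 and pays 3/4·433 + 1/4·137 = 359. Off-path (no pledge) belief 1/4 gives 1/4·433 + 3/4·137 = 211.
Committed: pledge gives 359 − 102 = 257; no pledge gives 211 − 5 = 206. Stays. ✓
Opportunistic: pledge gives 359 − 407 = -48; no pledge gives 211 − 9 = 202. Deviates. ✗

No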